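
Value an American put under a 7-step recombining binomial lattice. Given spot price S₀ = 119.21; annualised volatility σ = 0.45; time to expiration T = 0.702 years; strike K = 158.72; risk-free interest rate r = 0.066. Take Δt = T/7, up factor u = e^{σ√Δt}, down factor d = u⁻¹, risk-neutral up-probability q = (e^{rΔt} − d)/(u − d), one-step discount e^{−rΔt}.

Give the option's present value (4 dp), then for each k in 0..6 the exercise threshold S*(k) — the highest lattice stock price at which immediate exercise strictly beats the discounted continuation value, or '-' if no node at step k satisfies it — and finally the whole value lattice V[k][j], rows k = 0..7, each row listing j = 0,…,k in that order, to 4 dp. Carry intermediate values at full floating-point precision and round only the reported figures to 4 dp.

price = 42.9179
boundary = - - 89.6466 103.3768 89.6466 103.3768 119.2100
tree:
42.9179
55.4027 30.3854
69.0734 41.7943 18.8127
80.9800 55.3432 28.1286 9.2813
91.3052 69.0734 40.4478 15.5687 2.8019
100.2591 80.9800 55.3432 25.3491 5.5052 0.0000
108.0237 91.3052 69.0734 39.5100 10.8164 0.0000 0.0000
114.7571 100.2591 80.9800 55.3432 21.2518 0.0000 0.0000 0.0000

Δt=0.10029  u=1.15316  d=0.86718  q=0.48766  discount=0.99340
step 7 (expiry): payoffs max(K−S,0) = 114.7571 100.2591 80.9800 55.3432 21.2518 0.0000 0.0000 0.0000
step 6: (k=6,j=0): S=50.6963, (K−S)⁺=108.0237, hold=106.9766 ⇒ V=108.0237 exercise | (k=6,j=1): S=67.4148, (K−S)⁺=91.3052, hold=90.2582 ⇒ V=91.3052 exercise | (k=6,j=2): S=89.6466, (K−S)⁺=69.0734, hold=68.0263 ⇒ V=69.0734 exercise | (k=6,j=3): S=119.2100, (K−S)⁺=39.5100, hold=38.4629 ⇒ V=39.5100 exercise | (k=6,j=4): S=158.5227, (K−S)⁺=0.1973, hold=10.8164 ⇒ V=10.8164 continue | (k=6,j=5): S=210.7999, (K−S)⁺=0.0000, hold=0.0000 ⇒ V=0.0000 continue | (k=6,j=6): S=280.3168, (K−S)⁺=0.0000, hold=0.0000 ⇒ V=0.0000 continue  boundary S*=119.2100
step 5: (k=5,j=0): S=58.4609, (K−S)⁺=100.2591, hold=99.2120 ⇒ V=100.2591 exercise | (k=5,j=1): S=77.7400, (K−S)⁺=80.9800, hold=79.9329 ⇒ V=80.9800 exercise | (k=5,j=2): S=103.3768, (K−S)⁺=55.3432, hold=54.2961 ⇒ V=55.3432 exercise | (k=5,j=3): S=137.4682, (K−S)⁺=21.2518, hold=25.3491 ⇒ V=25.3491 continue | (k=5,j=4): S=182.8020, (K−S)⁺=0.0000, hold=5.5052 ⇒ V=5.5052 continue | (k=5,j=5): S=243.0859, (K−S)⁺=0.0000, hold=0.0000 ⇒ V=0.0000 continue  boundary S*=103.3768
step 4: (k=4,j=0): S=67.4148, (K−S)⁺=91.3052, hold=90.2582 ⇒ V=91.3052 exercise | (k=4,j=1): S=89.6466, (K−S)⁺=69.0734, hold=68.0263 ⇒ V=69.0734 exercise | (k=4,j=2): S=119.2100, (K−S)⁺=39.5100, hold=40.4478 ⇒ V=40.4478 continue | (k=4,j=3): S=158.5227, (K−S)⁺=0.1973, hold=15.5687 ⇒ V=15.5687 continue | (k=4,j=4): S=210.7999, (K−S)⁺=0.0000, hold=2.8019 ⇒ V=2.8019 continue  boundary S*=89.6466
step 3: (k=3,j=0): S=77.7400, (K−S)⁺=80.9800, hold=79.9329 ⇒ V=80.9800 exercise | (k=3,j=1): S=103.3768, (K−S)⁺=55.3432, hold=54.7504 ⇒ V=55.3432 exercise | (k=3,j=2): S=137.4682, (K−S)⁺=21.2518, hold=28.1286 ⇒ V=28.1286 continue | (k=3,j=3): S=182.8020, (K−S)⁺=0.0000, hold=9.2813 ⇒ V=9.2813 continue  boundary S*=103.3768
step 2: (k=2,j=0): S=89.6466, (K−S)⁺=69.0734, hold=68.0263 ⇒ V=69.0734 exercise | (k=2,j=1): S=119.2100, (K−S)⁺=39.5100, hold=41.7943 ⇒ V=41.7943 continue | (k=2,j=2): S=158.5227, (K−S)⁺=0.1973, hold=18.8127 ⇒ V=18.8127 continue  boundary S*=89.6466
step 1: (k=1,j=0): S=103.3768, (K−S)⁺=55.3432, hold=55.4027 ⇒ V=55.4027 continue | (k=1,j=1): S=137.4682, (K−S)⁺=21.2518, hold=30.3854 ⇒ V=30.3854 continue  boundary S*=-
step 0: (k=0,j=0): S=119.2100, (K−S)⁺=39.5100, hold=42.9179 ⇒ V=42.9179 continue  boundary S*=-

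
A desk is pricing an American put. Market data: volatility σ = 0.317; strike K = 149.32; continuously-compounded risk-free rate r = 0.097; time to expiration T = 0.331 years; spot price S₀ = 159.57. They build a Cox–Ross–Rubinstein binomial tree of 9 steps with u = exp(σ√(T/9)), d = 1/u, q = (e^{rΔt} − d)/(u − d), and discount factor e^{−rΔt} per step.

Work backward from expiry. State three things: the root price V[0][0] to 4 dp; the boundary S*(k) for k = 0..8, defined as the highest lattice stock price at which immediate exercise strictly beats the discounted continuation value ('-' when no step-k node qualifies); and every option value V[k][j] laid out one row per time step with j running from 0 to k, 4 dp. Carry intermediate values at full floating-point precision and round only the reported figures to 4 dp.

price = 5.2192
boundary = - - - - 125.1248 117.7447 125.1248 132.9674 141.3017
tree:
5.2192
8.0338 2.5962
12.0183 4.3250 0.9808
17.3876 7.0287 1.8004 0.2132
24.1952 11.0764 3.2532 0.4403 0.0000
31.5753 16.7873 5.7575 0.9096 0.0000 0.0000
38.5201 24.1952 9.9048 1.8790 0.0000 0.0000 0.0000
45.0553 31.5753 16.3526 3.8816 0.0000 0.0000 0.0000 0.0000
51.2050 38.5201 24.1952 8.0183 0.0000 0.0000 0.0000 0.0000 0.0000
56.9920 45.0553 31.5753 16.3526 0.0000 0.0000 0.0000 0.0000 0.0000 0.0000

Δt=0.03678  u=1.06268  d=0.94102  q=0.51418  discount=0.99644
step 9 (expiry): payoffs max(K−S,0) = 56.9920 45.0553 31.5753 16.3526 0.0000 0.0000 0.0000 0.0000 0.0000 0.0000
step 8: (k=8,j=0): S=98.1150, (K−S)⁺=51.2050, hold=50.6732 ⇒ V=51.2050 exercise | (k=8,j=1): S=110.7999, (K−S)⁺=38.5201, hold=37.9883 ⇒ V=38.5201 exercise | (k=8,j=2): S=125.1248, (K−S)⁺=24.1952, hold=23.6635 ⇒ V=24.1952 exercise | (k=8,j=3): S=141.3017, (K−S)⁺=8.0183, hold=7.9161 ⇒ V=8.0183 exercise | (k=8,j=4): S=159.5700, (K−S)⁺=0.0000, hold=0.0000 ⇒ V=0.0000 continue | (k=8,j=5): S=180.2002, (K−S)⁺=0.0000, hold=0.0000 ⇒ V=0.0000 continue | (k=8,j=6): S=203.4975, (K−S)⁺=0.0000, hold=0.0000 ⇒ V=0.0000 continue | (k=8,j=7): S=229.8069, (K−S)⁺=0.0000, hold=0.0000 ⇒ V=0.0000 continue | (k=8,j=8): S=259.5177, (K−S)⁺=0.0000, hold=0.0000 ⇒ V=0.0000 continue  boundary S*=141.3017
step 7: (k=7,j=0): S=104.2647, (K−S)⁺=45.0553, hold=44.5235 ⇒ V=45.0553 exercise | (k=7,j=1): S=117.7447, (K−S)⁺=31.5753, hold=31.0435 ⇒ V=31.5753 exercise | (k=7,j=2): S=132.9674, (K−S)⁺=16.3526, hold=15.8208 ⇒ V=16.3526 exercise | (k=7,j=3): S=150.1583, (K−S)⁺=0.0000, hold=3.8816 ⇒ V=3.8816 continue | (k=7,j=4): S=169.5716, (K−S)⁺=0.0000, hold=0.0000 ⇒ V=0.0000 continue | (k=7,j=5): S=191.4949, (K−S)⁺=0.0000, hold=0.0000 ⇒ V=0.0000 continue | (k=7,j=6): S=216.2525, (K−S)⁺=0.0000, hold=0.0000 ⇒ V=0.0000 continue | (k=7,j=7): S=244.2109, (K−S)⁺=0.0000, hold=0.0000 ⇒ V=0.0000 continue  boundary S*=132.9674
step 6: (k=6,j=0): S=110.7999, (K−S)⁺=38.5201, hold=37.9883 ⇒ V=38.5201 exercise | (k=6,j=1): S=125.1248, (K−S)⁺=24.1952, hold=23.6635 ⇒ V=24.1952 exercise | (k=6,j=2): S=141.3017, (K−S)⁺=8.0183, hold=9.9048 ⇒ V=9.9048 continue | (k=6,j=3): S=159.5700, (K−S)⁺=0.0000, hold=1.8790 ⇒ V=1.8790 continue | (k=6,j=4): S=180.2002, (K−S)⁺=0.0000, hold=0.0000 ⇒ V=0.0000 continue | (k=6,j=5): S=203.4975, (K−S)⁺=0.0000, hold=0.0000 ⇒ V=0.0000 continue | (k=6,j=6): S=229.8069, (K−S)⁺=0.0000, hold=0.0000 ⇒ V=0.0000 continue  boundary S*=125.1248
step 5: (k=5,j=0): S=117.7447, (K−S)⁺=31.5753, hold=31.0435 ⇒ V=31.5753 exercise | (k=5,j=1): S=132.9674, (K−S)⁺=16.3526, hold=16.7873 ⇒ V=16.7873 continue | (k=5,j=2): S=150.1583, (K−S)⁺=0.0000, hold=5.7575 ⇒ V=5.7575 continue | (k=5,j=3): S=169.5716, (K−S)⁺=0.0000, hold=0.9096 ⇒ V=0.9096 continue | (k=5,j=4): S=191.4949, (K−S)⁺=0.0000, hold=0.0000 ⇒ V=0.0000 continue | (k=5,j=5): S=216.2525, (K−S)⁺=0.0000, hold=0.0000 ⇒ V=0.0000 continue  boundary S*=117.7447
step 4: (k=4,j=0): S=125.1248, (K−S)⁺=24.1952, hold=23.8862 ⇒ V=24.1952 exercise | (k=4,j=1): S=141.3017, (K−S)⁺=8.0183, hold=11.0764 ⇒ V=11.0764 continue | (k=4,j=2): S=159.5700, (K−S)⁺=0.0000, hold=3.2532 ⇒ V=3.2532 continue | (k=4,j=3): S=180.2002, (K−S)⁺=0.0000, hold=0.4403 ⇒ V=0.4403 continue | (k=4,j=4): S=203.4975, (K−S)⁺=0.0000, hold=0.0000 ⇒ V=0.0000 continue  boundary S*=125.1248
step 3: (k=3,j=0): S=132.9674, (K−S)⁺=16.3526, hold=17.3876 ⇒ V=17.3876 continue | (k=3,j=1): S=150.1583, (K−S)⁺=0.0000, hold=7.0287 ⇒ V=7.0287 continue | (k=3,j=2): S=169.5716, (K−S)⁺=0.0000, hold=1.8004 ⇒ V=1.8004 continue | (k=3,j=3): S=191.4949, (K−S)⁺=0.0000, hold=0.2132 ⇒ V=0.2132 continue  boundary S*=-
step 2: (k=2,j=0): S=141.3017, (K−S)⁺=8.0183, hold=12.0183 ⇒ V=12.0183 continue | (k=2,j=1): S=159.5700, (K−S)⁺=0.0000, hold=4.3250 ⇒ V=4.3250 continue | (k=2,j=2): S=180.2002, (K−S)⁺=0.0000, hold=0.9808 ⇒ V=0.9808 continue  boundary S*=-
step 1: (k=1,j=0): S=150.1583, (K−S)⁺=0.0000, hold=8.0338 ⇒ V=8.0338 continue | (k=1,j=1): S=169.5716, (K−S)⁺=0.0000, hold=2.5962 ⇒ V=2.5962 continue  boundary S*=-
step 0: (k=0,j=0): S=159.5700, (K−S)⁺=0.0000, hold=5.2192 ⇒ V=5.2192 continue  boundary S*=-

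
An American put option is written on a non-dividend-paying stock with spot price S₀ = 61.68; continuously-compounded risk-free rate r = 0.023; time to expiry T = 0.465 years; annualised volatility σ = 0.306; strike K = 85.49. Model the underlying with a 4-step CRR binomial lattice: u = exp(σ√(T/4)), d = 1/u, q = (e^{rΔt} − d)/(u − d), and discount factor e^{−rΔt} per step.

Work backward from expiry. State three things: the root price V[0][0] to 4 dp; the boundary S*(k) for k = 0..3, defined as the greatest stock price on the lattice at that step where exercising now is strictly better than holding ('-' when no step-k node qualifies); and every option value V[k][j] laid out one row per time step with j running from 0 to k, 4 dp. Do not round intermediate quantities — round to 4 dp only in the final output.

Δt=0.11625  u=1.10997  d=0.90093  q=0.48675  discount=0.99733
step 4 (expiry): payoffs max(K−S,0) = 44.8549 35.4263 23.8100 9.4983 0.0000
step 3: (k=3,j=0): S=45.1037, (K−S)⁺=40.3863, hold=40.1581 ⇒ V=40.3863 exercise | (k=3,j=1): S=55.5691, (K−S)⁺=29.9209, hold=29.6926 ⇒ V=29.9209 exercise | (k=3,j=2): S=68.4629, (K−S)⁺=17.0271, hold=16.7988 ⇒ V=17.0271 exercise | (k=3,j=3): S=84.3484, (K−S)⁺=1.1416, hold=4.8620 ⇒ V=4.8620 continue  boundary S*=68.4629
step 2: (k=2,j=0): S=50.0637, (K−S)⁺=35.4263, hold=35.1981 ⇒ V=35.4263 exercise | (k=2,j=1): S=61.6800, (K−S)⁺=23.8100, hold=23.5817 ⇒ V=23.8100 exercise | (k=2,j=2): S=75.9917, (K−S)⁺=9.4983, hold=11.0761 ⇒ V=11.0761 continue  boundary S*=61.6800
step 1: (k=1,j=0): S=55.5691, (K−S)⁺=29.9209, hold=29.6926 ⇒ V=29.9209 exercise | (k=1,j=1): S=68.4629, (K−S)⁺=17.0271, hold=17.5648 ⇒ V=17.5648 continue  boundary S*=55.5691
step 0: (k=0,j=0): S=61.6800, (K−S)⁺=23.8100, hold=23.8427 ⇒ V=23.8427 continue  boundary S*=-

price = 23.8427
boundary = - 55.5691 61.6800 68.4629
tree:
23.8427
29.9209 17.5648
35.4263 23.8100 11.0761
40.3863 29.9209 17.0271 4.8620
44.8549 35.4263 23.8100 9.4983 0.0000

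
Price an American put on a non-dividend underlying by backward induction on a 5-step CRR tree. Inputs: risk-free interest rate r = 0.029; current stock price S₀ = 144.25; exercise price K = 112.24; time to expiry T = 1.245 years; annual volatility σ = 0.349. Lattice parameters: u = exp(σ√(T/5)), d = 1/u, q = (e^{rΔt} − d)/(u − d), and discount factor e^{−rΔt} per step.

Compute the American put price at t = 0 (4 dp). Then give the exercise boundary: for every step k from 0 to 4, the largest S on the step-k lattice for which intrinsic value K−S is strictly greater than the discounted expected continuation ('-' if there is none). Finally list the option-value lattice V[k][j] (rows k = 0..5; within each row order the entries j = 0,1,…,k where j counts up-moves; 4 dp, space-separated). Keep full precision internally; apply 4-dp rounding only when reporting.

price = 6.5972
boundary = - - - - 71.8762
tree:
6.5972
10.9446 1.9360
17.6832 3.7305 0.0000
27.5107 7.1884 0.0000 0.0000
40.3638 13.8514 0.0000 0.0000 0.0000
51.8517 26.6904 0.0000 0.0000 0.0000 0.0000

Δt=0.24900  u=1.19023  d=0.84017  q=0.47727  discount=0.99281
step 5 (expiry): payoffs max(K−S,0) = 51.8517 26.6904 0.0000 0.0000 0.0000 0.0000
step 4: (k=4,j=0): S=71.8762, (K−S)⁺=40.3638, hold=39.5562 ⇒ V=40.3638 exercise | (k=4,j=1): S=101.8241, (K−S)⁺=10.4159, hold=13.8514 ⇒ V=13.8514 continue | (k=4,j=2): S=144.2500, (K−S)⁺=0.0000, hold=0.0000 ⇒ V=0.0000 continue | (k=4,j=3): S=204.3531, (K−S)⁺=0.0000, hold=0.0000 ⇒ V=0.0000 continue | (k=4,j=4): S=289.4986, (K−S)⁺=0.0000, hold=0.0000 ⇒ V=0.0000 continue  boundary S*=71.8762
step 3: (k=3,j=0): S=85.5496, (K−S)⁺=26.6904, hold=27.5107 ⇒ V=27.5107 continue | (k=3,j=1): S=121.1946, (K−S)⁺=0.0000, hold=7.1884 ⇒ V=7.1884 continue | (k=3,j=2): S=171.6914, (K−S)⁺=0.0000, hold=0.0000 ⇒ V=0.0000 continue | (k=3,j=3): S=243.2281, (K−S)⁺=0.0000, hold=0.0000 ⇒ V=0.0000 continue  boundary S*=-
step 2: (k=2,j=0): S=101.8241, (K−S)⁺=10.4159, hold=17.6832 ⇒ V=17.6832 continue | (k=2,j=1): S=144.2500, (K−S)⁺=0.0000, hold=3.7305 ⇒ V=3.7305 continue | (k=2,j=2): S=204.3531, (K−S)⁺=0.0000, hold=0.0000 ⇒ V=0.0000 continue  boundary S*=-
step 1: (k=1,j=0): S=121.1946, (K−S)⁺=0.0000, hold=10.9446 ⇒ V=10.9446 continue | (k=1,j=1): S=171.6914, (K−S)⁺=0.0000, hold=1.9360 ⇒ V=1.9360 continue  boundary S*=-
step 0: (k=0,j=0): S=144.2500, (K−S)⁺=0.0000, hold=6.5972 ⇒ V=6.5972 continue  boundary S*=-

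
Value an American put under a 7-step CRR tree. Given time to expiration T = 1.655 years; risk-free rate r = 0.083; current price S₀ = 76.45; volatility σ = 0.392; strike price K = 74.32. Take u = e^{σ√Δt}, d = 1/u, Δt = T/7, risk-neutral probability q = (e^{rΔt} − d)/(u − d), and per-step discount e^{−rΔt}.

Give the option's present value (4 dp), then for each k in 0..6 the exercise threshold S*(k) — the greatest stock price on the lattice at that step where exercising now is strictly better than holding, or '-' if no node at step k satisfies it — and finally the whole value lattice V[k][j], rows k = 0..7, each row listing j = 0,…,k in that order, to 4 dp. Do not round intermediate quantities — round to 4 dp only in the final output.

price = 10.3635
boundary = - - - 43.1559 52.2179 43.1559 52.2179
tree:
10.3635
15.4779 5.7410
22.3776 9.3006 2.4658
31.1641 14.6159 4.4387 0.6224
38.6534 22.1021 7.8278 1.2800 0.0000
44.8431 31.1641 13.4230 2.6327 0.0000 0.0000
49.9585 38.6534 22.1021 5.4149 0.0000 0.0000 0.0000
54.1863 44.8431 31.1641 11.1373 0.0000 0.0000 0.0000 0.0000

params: Δt=0.23643 u=1.20998 d=0.82646 q=0.50416 e^(-rΔt)=0.98057
t_7 payoffs: 54.1863 44.8431 31.1641 11.1373 0.0000 0.0000 0.0000 0.0000
t_6: node(6,0) S=24.3615 payoff=49.9585 vs cont=48.5143 → 49.9585 [stop]  node(6,1) S=35.6666 payoff=38.6534 vs cont=37.2092 → 38.6534 [stop]  node(6,2) S=52.2179 payoff=22.1021 vs cont=20.6579 → 22.1021 [stop]  node(6,3) S=76.4500 payoff=0.0000 vs cont=5.4149 → 5.4149 [wait]  node(6,4) S=111.9272 payoff=0.0000 vs cont=0.0000 → 0.0000 [wait]  node(6,5) S=163.8678 payoff=0.0000 vs cont=0.0000 → 0.0000 [wait]  node(6,6) S=239.9118 payoff=0.0000 vs cont=0.0000 → 0.0000 [wait]  ⇒ S*(6)=52.2179
t_5: node(5,0) S=29.4769 payoff=44.8431 vs cont=43.3989 → 44.8431 [stop]  node(5,1) S=43.1559 payoff=31.1641 vs cont=29.7199 → 31.1641 [stop]  node(5,2) S=63.1827 payoff=11.1373 vs cont=13.4230 → 13.4230 [wait]  node(5,3) S=92.5032 payoff=0.0000 vs cont=2.6327 → 2.6327 [wait]  node(5,4) S=135.4299 payoff=0.0000 vs cont=0.0000 → 0.0000 [wait]  node(5,5) S=198.2771 payoff=0.0000 vs cont=0.0000 → 0.0000 [wait]  ⇒ S*(5)=43.1559
t_4: node(4,0) S=35.6666 payoff=38.6534 vs cont=37.2092 → 38.6534 [stop]  node(4,1) S=52.2179 payoff=22.1021 vs cont=21.7879 → 22.1021 [stop]  node(4,2) S=76.4500 payoff=0.0000 vs cont=7.8278 → 7.8278 [wait]  node(4,3) S=111.9272 payoff=0.0000 vs cont=1.2800 → 1.2800 [wait]  node(4,4) S=163.8678 payoff=0.0000 vs cont=0.0000 → 0.0000 [wait]  ⇒ S*(4)=52.2179
t_3: node(3,0) S=43.1559 payoff=31.1641 vs cont=29.7199 → 31.1641 [stop]  node(3,1) S=63.1827 payoff=11.1373 vs cont=14.6159 → 14.6159 [wait]  node(3,2) S=92.5032 payoff=0.0000 vs cont=4.4387 → 4.4387 [wait]  node(3,3) S=135.4299 payoff=0.0000 vs cont=0.6224 → 0.6224 [wait]  ⇒ S*(3)=43.1559
t_2: node(2,0) S=52.2179 payoff=22.1021 vs cont=22.3776 → 22.3776 [wait]  node(2,1) S=76.4500 payoff=0.0000 vs cont=9.3006 → 9.3006 [wait]  node(2,2) S=111.9272 payoff=0.0000 vs cont=2.4658 → 2.4658 [wait]  ⇒ S*(2)=-
t_1: node(1,0) S=63.1827 payoff=11.1373 vs cont=15.4779 → 15.4779 [wait]  node(1,1) S=92.5032 payoff=0.0000 vs cont=5.7410 → 5.7410 [wait]  ⇒ S*(1)=-
t_0: node(0,0) S=76.4500 payoff=0.0000 vs cont=10.3635 → 10.3635 [wait]  ⇒ S*(0)=-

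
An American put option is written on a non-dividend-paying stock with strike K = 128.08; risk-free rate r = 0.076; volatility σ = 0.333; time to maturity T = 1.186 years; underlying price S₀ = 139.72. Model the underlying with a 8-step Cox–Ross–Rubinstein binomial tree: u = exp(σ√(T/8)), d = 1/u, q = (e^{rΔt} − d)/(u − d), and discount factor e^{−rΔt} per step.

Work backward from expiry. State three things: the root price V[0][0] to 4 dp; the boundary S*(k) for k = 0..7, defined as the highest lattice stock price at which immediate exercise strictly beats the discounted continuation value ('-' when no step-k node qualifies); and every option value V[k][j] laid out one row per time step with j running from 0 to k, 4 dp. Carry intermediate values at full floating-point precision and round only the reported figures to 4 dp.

price = 10.3035
boundary = - - - 95.1061 83.6614 95.1061 83.6614 95.1061
tree:
10.3035
15.6822 5.4061
23.1496 8.9135 2.1835
32.9739 14.3001 3.9778 0.5219
44.4186 22.1783 7.1092 1.0818 0.0000
54.4862 32.9739 12.3818 2.2422 0.0000 0.0000
63.3422 44.4186 20.7860 4.6472 0.0000 0.0000 0.0000
71.1325 54.4862 32.9739 9.6320 0.0000 0.0000 0.0000 0.0000
77.9854 63.3422 44.4186 19.9636 0.0000 0.0000 0.0000 0.0000 0.0000

Δt=0.14825, u=1.13680, d=0.87966, q=0.51206, disc=e^(-rΔt)=0.98880
k=8 terminal: V=max(K-S,0) → 77.9854 63.3422 44.4186 19.9636 0.0000 0.0000 0.0000 0.0000 0.0000
k=7: j=0 S=56.9475 intr=71.1325 cont=69.6975 V=71.1325[EX]; j=1 S=73.5938 intr=54.4862 cont=53.0512 V=54.4862[EX]; j=2 S=95.1061 intr=32.9739 cont=31.5389 V=32.9739[EX]; j=3 S=122.9066 intr=5.1734 cont=9.6320 V=9.6320[hold]; j=4 S=158.8335 intr=0.0000 cont=0.0000 V=0.0000[hold]; j=5 S=205.2621 intr=0.0000 cont=0.0000 V=0.0000[hold]; j=6 S=265.2624 intr=0.0000 cont=0.0000 V=0.0000[hold]; j=7 S=342.8013 intr=0.0000 cont=0.0000 V=0.0000[hold]  S*(7)=95.1061
k=6: j=0 S=64.7378 intr=63.3422 cont=61.9072 V=63.3422[EX]; j=1 S=83.6614 intr=44.4186 cont=42.9837 V=44.4186[EX]; j=2 S=108.1164 intr=19.9636 cont=20.7860 V=20.7860[hold]; j=3 S=139.7200 intr=0.0000 cont=4.6472 V=4.6472[hold]; j=4 S=180.5616 intr=0.0000 cont=0.0000 V=0.0000[hold]; j=5 S=233.3416 intr=0.0000 cont=0.0000 V=0.0000[hold]; j=6 S=301.5498 intr=0.0000 cont=0.0000 V=0.0000[hold]  S*(6)=83.6614
k=5: j=0 S=73.5938 intr=54.4862 cont=53.0512 V=54.4862[EX]; j=1 S=95.1061 intr=32.9739 cont=31.9554 V=32.9739[EX]; j=2 S=122.9066 intr=5.1734 cont=12.3818 V=12.3818[hold]; j=3 S=158.8335 intr=0.0000 cont=2.2422 V=2.2422[hold]; j=4 S=205.2621 intr=0.0000 cont=0.0000 V=0.0000[hold]; j=5 S=265.2624 intr=0.0000 cont=0.0000 V=0.0000[hold]  S*(5)=95.1061
k=4: j=0 S=83.6614 intr=44.4186 cont=42.9837 V=44.4186[EX]; j=1 S=108.1164 intr=19.9636 cont=22.1783 V=22.1783[hold]; j=2 S=139.7200 intr=0.0000 cont=7.1092 V=7.1092[hold]; j=3 S=180.5616 intr=0.0000 cont=1.0818 V=1.0818[hold]; j=4 S=233.3416 intr=0.0000 cont=0.0000 V=0.0000[hold]  S*(4)=83.6614
k=3: j=0 S=95.1061 intr=32.9739 cont=32.6603 V=32.9739[EX]; j=1 S=122.9066 intr=5.1734 cont=14.3001 V=14.3001[hold]; j=2 S=158.8335 intr=0.0000 cont=3.9778 V=3.9778[hold]; j=3 S=205.2621 intr=0.0000 cont=0.5219 V=0.5219[hold]  S*(3)=95.1061
k=2: j=0 S=108.1164 intr=19.9636 cont=23.1496 V=23.1496[hold]; j=1 S=139.7200 intr=0.0000 cont=8.9135 V=8.9135[hold]; j=2 S=180.5616 intr=0.0000 cont=2.1835 V=2.1835[hold]  S*(2)=-
k=1: j=0 S=122.9066 intr=5.1734 cont=15.6822 V=15.6822[hold]; j=1 S=158.8335 intr=0.0000 cont=5.4061 V=5.4061[hold]  S*(1)=-
k=0: j=0 S=139.7200 intr=0.0000 cont=10.3035 V=10.3035[hold]  S*(0)=-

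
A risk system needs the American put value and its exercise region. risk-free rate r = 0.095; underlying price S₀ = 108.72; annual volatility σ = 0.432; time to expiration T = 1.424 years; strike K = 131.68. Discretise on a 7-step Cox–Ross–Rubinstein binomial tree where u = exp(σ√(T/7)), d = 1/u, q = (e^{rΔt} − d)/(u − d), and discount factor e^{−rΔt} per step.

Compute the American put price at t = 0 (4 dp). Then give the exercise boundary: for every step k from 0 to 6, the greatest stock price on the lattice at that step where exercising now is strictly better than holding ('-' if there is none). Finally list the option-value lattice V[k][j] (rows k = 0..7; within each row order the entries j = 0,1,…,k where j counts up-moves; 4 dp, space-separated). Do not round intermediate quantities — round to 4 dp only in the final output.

price = 29.6483
boundary = - - 73.6324 89.4724 73.6324 89.4724 108.7200
tree:
29.6483
42.2993 18.2123
58.0476 28.2733 8.9085
71.0833 42.2076 15.5067 2.6889
81.8112 58.0476 26.1725 5.4959 0.0000
90.6399 71.0833 42.2076 11.2332 0.0000 0.0000
97.9056 81.8112 58.0476 22.9600 0.0000 0.0000 0.0000
103.8849 90.6399 71.0833 42.2076 0.0000 0.0000 0.0000 0.0000

Δt=0.20343  u=1.21512  d=0.82296  q=0.50120  discount=0.98086
step 7 (expiry): payoffs max(K−S,0) = 103.8849 90.6399 71.0833 42.2076 0.0000 0.0000 0.0000 0.0000
step 6: (k=6,j=0): S=33.7744, (K−S)⁺=97.9056, hold=95.3852 ⇒ V=97.9056 exercise | (k=6,j=1): S=49.8688, (K−S)⁺=81.8112, hold=79.2909 ⇒ V=81.8112 exercise | (k=6,j=2): S=73.6324, (K−S)⁺=58.0476, hold=55.5272 ⇒ V=58.0476 exercise | (k=6,j=3): S=108.7200, (K−S)⁺=22.9600, hold=20.6501 ⇒ V=22.9600 exercise | (k=6,j=4): S=160.5276, (K−S)⁺=0.0000, hold=0.0000 ⇒ V=0.0000 continue | (k=6,j=5): S=237.0229, (K−S)⁺=0.0000, hold=0.0000 ⇒ V=0.0000 continue | (k=6,j=6): S=349.9698, (K−S)⁺=0.0000, hold=0.0000 ⇒ V=0.0000 continue  boundary S*=108.7200
step 5: (k=5,j=0): S=41.0401, (K−S)⁺=90.6399, hold=88.1195 ⇒ V=90.6399 exercise | (k=5,j=1): S=60.5967, (K−S)⁺=71.0833, hold=68.5629 ⇒ V=71.0833 exercise | (k=5,j=2): S=89.4724, (K−S)⁺=42.2076, hold=39.6872 ⇒ V=42.2076 exercise | (k=5,j=3): S=132.1082, (K−S)⁺=0.0000, hold=11.2332 ⇒ V=11.2332 continue | (k=5,j=4): S=195.0608, (K−S)⁺=0.0000, hold=0.0000 ⇒ V=0.0000 continue | (k=5,j=5): S=288.0119, (K−S)⁺=0.0000, hold=0.0000 ⇒ V=0.0000 continue  boundary S*=89.4724
step 4: (k=4,j=0): S=49.8688, (K−S)⁺=81.8112, hold=79.2909 ⇒ V=81.8112 exercise | (k=4,j=1): S=73.6324, (K−S)⁺=58.0476, hold=55.5272 ⇒ V=58.0476 exercise | (k=4,j=2): S=108.7200, (K−S)⁺=22.9600, hold=26.1725 ⇒ V=26.1725 continue | (k=4,j=3): S=160.5276, (K−S)⁺=0.0000, hold=5.4959 ⇒ V=5.4959 continue | (k=4,j=4): S=237.0229, (K−S)⁺=0.0000, hold=0.0000 ⇒ V=0.0000 continue  boundary S*=73.6324
step 3: (k=3,j=0): S=60.5967, (K−S)⁺=71.0833, hold=68.5629 ⇒ V=71.0833 exercise | (k=3,j=1): S=89.4724, (K−S)⁺=42.2076, hold=41.2665 ⇒ V=42.2076 exercise | (k=3,j=2): S=132.1082, (K−S)⁺=0.0000, hold=15.5067 ⇒ V=15.5067 continue | (k=3,j=3): S=195.0608, (K−S)⁺=0.0000, hold=2.6889 ⇒ V=2.6889 continue  boundary S*=89.4724
step 2: (k=2,j=0): S=73.6324, (K−S)⁺=58.0476, hold=55.5272 ⇒ V=58.0476 exercise | (k=2,j=1): S=108.7200, (K−S)⁺=22.9600, hold=28.2733 ⇒ V=28.2733 continue | (k=2,j=2): S=160.5276, (K−S)⁺=0.0000, hold=8.9085 ⇒ V=8.9085 continue  boundary S*=73.6324
step 1: (k=1,j=0): S=89.4724, (K−S)⁺=42.2076, hold=42.2993 ⇒ V=42.2993 continue | (k=1,j=1): S=132.1082, (K−S)⁺=0.0000, hold=18.2123 ⇒ V=18.2123 continue  boundary S*=-
step 0: (k=0,j=0): S=108.7200, (K−S)⁺=22.9600, hold=29.6483 ⇒ V=29.6483 continue  boundary S*=-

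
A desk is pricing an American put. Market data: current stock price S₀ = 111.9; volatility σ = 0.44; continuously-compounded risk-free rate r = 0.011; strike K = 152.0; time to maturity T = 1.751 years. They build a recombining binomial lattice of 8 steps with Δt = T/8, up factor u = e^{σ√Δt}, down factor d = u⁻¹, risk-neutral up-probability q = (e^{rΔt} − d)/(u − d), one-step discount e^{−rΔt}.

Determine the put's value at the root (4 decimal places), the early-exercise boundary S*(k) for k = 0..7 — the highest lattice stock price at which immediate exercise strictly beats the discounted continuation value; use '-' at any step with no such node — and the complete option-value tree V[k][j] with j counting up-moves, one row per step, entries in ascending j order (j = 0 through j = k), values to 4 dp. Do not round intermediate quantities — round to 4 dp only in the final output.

price = 52.8482
boundary = - - - 60.3437 49.1170 60.3437 74.1363 91.0816
tree:
52.8482
65.4909 37.9565
78.7156 49.9677 23.7437
91.6563 63.6033 33.8692 11.7182
102.8830 77.9376 46.7385 18.6050 3.5159
112.0209 91.6563 61.8876 28.8064 6.4612 0.0000
119.4588 102.8830 77.8637 43.0435 11.8738 0.0000 0.0000
125.5129 112.0209 91.6563 60.9184 21.8207 0.0000 0.0000 0.0000
130.4407 119.4588 102.8830 77.8637 40.1000 0.0000 0.0000 0.0000 0.0000

params: Δt=0.21887 u=1.22857 d=0.81396 q=0.45453 e^(-rΔt)=0.99760
t_8 payoffs: 130.4407 119.4588 102.8830 77.8637 40.1000 0.0000 0.0000 0.0000 0.0000
t_7: node(7,0) S=26.4871 payoff=125.5129 vs cont=125.1474 → 125.5129 [stop]  node(7,1) S=39.9791 payoff=112.0209 vs cont=111.6554 → 112.0209 [stop]  node(7,2) S=60.3437 payoff=91.6563 vs cont=91.2908 → 91.6563 [stop]  node(7,3) S=91.0816 payoff=60.9184 vs cont=60.5529 → 60.9184 [stop]  node(7,4) S=137.4769 payoff=14.5231 vs cont=21.8207 → 21.8207 [wait]  node(7,5) S=207.5050 payoff=0.0000 vs cont=0.0000 → 0.0000 [wait]  node(7,6) S=313.2042 payoff=0.0000 vs cont=0.0000 → 0.0000 [wait]  node(7,7) S=472.7446 payoff=0.0000 vs cont=0.0000 → 0.0000 [wait]  ⇒ S*(7)=91.0816
t_6: node(6,0) S=32.5412 payoff=119.4588 vs cont=119.0933 → 119.4588 [stop]  node(6,1) S=49.1170 payoff=102.8830 vs cont=102.5175 → 102.8830 [stop]  node(6,2) S=74.1363 payoff=77.8637 vs cont=77.4981 → 77.8637 [stop]  node(6,3) S=111.9000 payoff=40.1000 vs cont=43.0435 → 43.0435 [wait]  node(6,4) S=168.8998 payoff=0.0000 vs cont=11.8738 → 11.8738 [wait]  node(6,5) S=254.9342 payoff=0.0000 vs cont=0.0000 → 0.0000 [wait]  node(6,6) S=384.7929 payoff=0.0000 vs cont=0.0000 → 0.0000 [wait]  ⇒ S*(6)=74.1363
t_5: node(5,0) S=39.9791 payoff=112.0209 vs cont=111.6554 → 112.0209 [stop]  node(5,1) S=60.3437 payoff=91.6563 vs cont=91.2908 → 91.6563 [stop]  node(5,2) S=91.0816 payoff=60.9184 vs cont=61.8876 → 61.8876 [wait]  node(5,3) S=137.4769 payoff=14.5231 vs cont=28.8064 → 28.8064 [wait]  node(5,4) S=207.5050 payoff=0.0000 vs cont=6.4612 → 6.4612 [wait]  node(5,5) S=313.2042 payoff=0.0000 vs cont=0.0000 → 0.0000 [wait]  ⇒ S*(5)=60.3437
t_4: node(4,0) S=49.1170 payoff=102.8830 vs cont=102.5175 → 102.8830 [stop]  node(4,1) S=74.1363 payoff=77.8637 vs cont=77.9376 → 77.9376 [wait]  node(4,2) S=111.9000 payoff=40.1000 vs cont=46.7385 → 46.7385 [wait]  node(4,3) S=168.8998 payoff=0.0000 vs cont=18.6050 → 18.6050 [wait]  node(4,4) S=254.9342 payoff=0.0000 vs cont=3.5159 → 3.5159 [wait]  ⇒ S*(4)=49.1170
t_3: node(3,0) S=60.3437 payoff=91.6563 vs cont=91.3244 → 91.6563 [stop]  node(3,1) S=91.0816 payoff=60.9184 vs cont=63.6033 → 63.6033 [wait]  node(3,2) S=137.4769 payoff=14.5231 vs cont=33.8692 → 33.8692 [wait]  node(3,3) S=207.5050 payoff=0.0000 vs cont=11.7182 → 11.7182 [wait]  ⇒ S*(3)=60.3437
t_2: node(2,0) S=74.1363 payoff=77.8637 vs cont=78.7156 → 78.7156 [wait]  node(2,1) S=111.9000 payoff=40.1000 vs cont=49.9677 → 49.9677 [wait]  node(2,2) S=168.8998 payoff=0.0000 vs cont=23.7437 → 23.7437 [wait]  ⇒ S*(2)=-
t_1: node(1,0) S=91.0816 payoff=60.9184 vs cont=65.4909 → 65.4909 [wait]  node(1,1) S=137.4769 payoff=14.5231 vs cont=37.9565 → 37.9565 [wait]  ⇒ S*(1)=-
t_0: node(0,0) S=111.9000 payoff=40.1000 vs cont=52.8482 → 52.8482 [wait]  ⇒ S*(0)=-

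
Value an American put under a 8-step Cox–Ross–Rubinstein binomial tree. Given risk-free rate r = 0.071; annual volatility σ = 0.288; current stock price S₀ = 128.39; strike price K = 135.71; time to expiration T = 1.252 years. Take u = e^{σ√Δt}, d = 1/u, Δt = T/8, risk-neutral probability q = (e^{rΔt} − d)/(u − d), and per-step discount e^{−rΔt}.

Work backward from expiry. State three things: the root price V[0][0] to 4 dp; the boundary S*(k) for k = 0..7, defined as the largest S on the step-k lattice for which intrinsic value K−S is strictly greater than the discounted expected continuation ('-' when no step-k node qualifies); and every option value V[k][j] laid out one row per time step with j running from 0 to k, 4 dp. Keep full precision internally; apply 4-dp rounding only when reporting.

Δt=0.15650, u=1.12068, d=0.89232, q=0.52048, disc=e^(-rΔt)=0.98895
k=8 terminal: V=max(K-S,0) → 84.1055 70.8991 54.3128 33.4819 7.3200 0.0000 0.0000 0.0000 0.0000
k=7: j=0 S=57.8319 intr=77.8781 cont=76.3785 V=77.8781[EX]; j=1 S=72.6321 intr=63.0779 cont=61.5783 V=63.0779[EX]; j=2 S=91.2199 intr=44.4901 cont=42.9905 V=44.4901[EX]; j=3 S=114.5647 intr=21.1453 cont=19.6457 V=21.1453[EX]; j=4 S=143.8837 intr=0.0000 cont=3.4713 V=3.4713[hold]; j=5 S=180.7060 intr=0.0000 cont=0.0000 V=0.0000[hold]; j=6 S=226.9518 intr=0.0000 cont=0.0000 V=0.0000[hold]; j=7 S=285.0327 intr=0.0000 cont=0.0000 V=0.0000[hold]  S*(7)=114.5647
k=6: j=0 S=64.8109 intr=70.8991 cont=69.3995 V=70.8991[EX]; j=1 S=81.3972 intr=54.3128 cont=52.8132 V=54.3128[EX]; j=2 S=102.2281 intr=33.4819 cont=31.9823 V=33.4819[EX]; j=3 S=128.3900 intr=7.3200 cont=11.8144 V=11.8144[hold]; j=4 S=161.2472 intr=0.0000 cont=1.6462 V=1.6462[hold]; j=5 S=202.5131 intr=0.0000 cont=0.0000 V=0.0000[hold]; j=6 S=254.3397 intr=0.0000 cont=0.0000 V=0.0000[hold]  S*(6)=102.2281
k=5: j=0 S=72.6321 intr=63.0779 cont=61.5783 V=63.0779[EX]; j=1 S=91.2199 intr=44.4901 cont=42.9905 V=44.4901[EX]; j=2 S=114.5647 intr=21.1453 cont=21.9591 V=21.9591[hold]; j=3 S=143.8837 intr=0.0000 cont=6.4500 V=6.4500[hold]; j=4 S=180.7060 intr=0.0000 cont=0.7807 V=0.7807[hold]; j=5 S=226.9518 intr=0.0000 cont=0.0000 V=0.0000[hold]  S*(5)=91.2199
k=4: j=0 S=81.3972 intr=54.3128 cont=52.8132 V=54.3128[EX]; j=1 S=102.2281 intr=33.4819 cont=32.4012 V=33.4819[EX]; j=2 S=128.3900 intr=7.3200 cont=13.7335 V=13.7335[hold]; j=3 S=161.2472 intr=0.0000 cont=3.4606 V=3.4606[hold]; j=4 S=202.5131 intr=0.0000 cont=0.3702 V=0.3702[hold]  S*(4)=102.2281
k=3: j=0 S=91.2199 intr=44.4901 cont=42.9905 V=44.4901[EX]; j=1 S=114.5647 intr=21.1453 cont=22.9469 V=22.9469[hold]; j=2 S=143.8837 intr=0.0000 cont=8.2940 V=8.2940[hold]; j=3 S=180.7060 intr=0.0000 cont=1.8316 V=1.8316[hold]  S*(3)=91.2199
k=2: j=0 S=102.2281 intr=33.4819 cont=32.9097 V=33.4819[EX]; j=1 S=128.3900 intr=7.3200 cont=15.1512 V=15.1512[hold]; j=2 S=161.2472 intr=0.0000 cont=4.8760 V=4.8760[hold]  S*(2)=102.2281
k=1: j=0 S=114.5647 intr=21.1453 cont=23.6766 V=23.6766[hold]; j=1 S=143.8837 intr=0.0000 cont=9.6949 V=9.6949[hold]  S*(1)=-
k=0: j=0 S=128.3900 intr=7.3200 cont=16.2182 V=16.2182[hold]  S*(0)=-

price = 16.2182
boundary = - - 102.2281 91.2199 102.2281 91.2199 102.2281 114.5647
tree:
16.2182
23.6766 9.6949
33.4819 15.1512 4.8760
44.4901 22.9469 8.2940 1.8316
54.3128 33.4819 13.7335 3.4606 0.3702
63.0779 44.4901 21.9591 6.4500 0.7807 0.0000
70.8991 54.3128 33.4819 11.8144 1.6462 0.0000 0.0000
77.8781 63.0779 44.4901 21.1453 3.4713 0.0000 0.0000 0.0000
84.1055 70.8991 54.3128 33.4819 7.3200 0.0000 0.0000 0.0000 0.0000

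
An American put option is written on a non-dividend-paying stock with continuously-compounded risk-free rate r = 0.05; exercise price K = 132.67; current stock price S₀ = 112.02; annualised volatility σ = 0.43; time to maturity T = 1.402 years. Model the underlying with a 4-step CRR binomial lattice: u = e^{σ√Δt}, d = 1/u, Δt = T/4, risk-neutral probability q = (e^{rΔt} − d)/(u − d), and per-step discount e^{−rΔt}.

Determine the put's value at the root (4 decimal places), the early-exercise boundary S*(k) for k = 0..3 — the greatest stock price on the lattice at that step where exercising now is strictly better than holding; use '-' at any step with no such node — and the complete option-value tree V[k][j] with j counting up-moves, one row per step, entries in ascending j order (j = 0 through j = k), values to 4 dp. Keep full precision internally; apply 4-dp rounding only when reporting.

Δt=0.35050  u=1.28991  d=0.77525  q=0.47105  discount=0.98263
step 4 (expiry): payoffs max(K−S,0) = 92.2071 65.3450 20.6500 0.0000 0.0000
step 3: (k=3,j=0): S=52.1935, (K−S)⁺=80.4765, hold=78.1717 ⇒ V=80.4765 exercise | (k=3,j=1): S=86.8432, (K−S)⁺=45.8268, hold=43.5220 ⇒ V=45.8268 exercise | (k=3,j=2): S=144.4958, (K−S)⁺=0.0000, hold=10.7331 ⇒ V=10.7331 continue | (k=3,j=3): S=240.4222, (K−S)⁺=0.0000, hold=0.0000 ⇒ V=0.0000 continue  boundary S*=86.8432
step 2: (k=2,j=0): S=67.3250, (K−S)⁺=65.3450, hold=63.0402 ⇒ V=65.3450 exercise | (k=2,j=1): S=112.0200, (K−S)⁺=20.6500, hold=28.7870 ⇒ V=28.7870 continue | (k=2,j=2): S=186.3867, (K−S)⁺=0.0000, hold=5.5786 ⇒ V=5.5786 continue  boundary S*=67.3250
step 1: (k=1,j=0): S=86.8432, (K−S)⁺=45.8268, hold=47.2883 ⇒ V=47.2883 continue | (k=1,j=1): S=144.4958, (K−S)⁺=0.0000, hold=17.5445 ⇒ V=17.5445 continue  boundary S*=-
step 0: (k=0,j=0): S=112.0200, (K−S)⁺=20.6500, hold=32.6994 ⇒ V=32.6994 continue  boundary S*=-

price = 32.6994
boundary = - - 67.3250 86.8432
tree:
32.6994
47.2883 17.5445
65.3450 28.7870 5.5786
80.4765 45.8268 10.7331 0.0000
92.2071 65.3450 20.6500 0.0000 0.0000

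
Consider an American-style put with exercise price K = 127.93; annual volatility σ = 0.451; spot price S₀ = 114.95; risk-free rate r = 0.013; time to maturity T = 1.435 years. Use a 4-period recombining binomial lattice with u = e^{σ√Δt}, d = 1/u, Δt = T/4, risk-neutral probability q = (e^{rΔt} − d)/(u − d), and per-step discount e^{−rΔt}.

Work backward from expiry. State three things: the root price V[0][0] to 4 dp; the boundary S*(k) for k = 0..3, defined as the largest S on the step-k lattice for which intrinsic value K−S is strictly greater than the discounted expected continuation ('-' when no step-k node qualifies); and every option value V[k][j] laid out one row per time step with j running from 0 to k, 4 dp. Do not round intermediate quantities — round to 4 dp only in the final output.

price = 32.0842
boundary = - - 66.9695 87.7391
tree:
32.0842
45.1036 15.9492
60.9605 25.5160 4.0123
76.8135 40.1909 7.2166 0.0000
88.9138 60.9605 12.9800 0.0000 0.0000

Δt=0.35875  u=1.31013  d=0.76328  q=0.44142  discount=0.99535
step 4 (expiry): payoffs max(K−S,0) = 88.9138 60.9605 12.9800 0.0000 0.0000
step 3: (k=3,j=0): S=51.1165, (K−S)⁺=76.8135, hold=76.2182 ⇒ V=76.8135 exercise | (k=3,j=1): S=87.7391, (K−S)⁺=40.1909, hold=39.5957 ⇒ V=40.1909 exercise | (k=3,j=2): S=150.6000, (K−S)⁺=0.0000, hold=7.2166 ⇒ V=7.2166 continue | (k=3,j=3): S=258.4977, (K−S)⁺=0.0000, hold=0.0000 ⇒ V=0.0000 continue  boundary S*=87.7391
step 2: (k=2,j=0): S=66.9695, (K−S)⁺=60.9605, hold=60.3652 ⇒ V=60.9605 exercise | (k=2,j=1): S=114.9500, (K−S)⁺=12.9800, hold=25.5160 ⇒ V=25.5160 continue | (k=2,j=2): S=197.3062, (K−S)⁺=0.0000, hold=4.0123 ⇒ V=4.0123 continue  boundary S*=66.9695
step 1: (k=1,j=0): S=87.7391, (K−S)⁺=40.1909, hold=45.1036 ⇒ V=45.1036 continue | (k=1,j=1): S=150.6000, (K−S)⁺=0.0000, hold=15.9492 ⇒ V=15.9492 continue  boundary S*=-
step 0: (k=0,j=0): S=114.9500, (K−S)⁺=12.9800, hold=32.0842 ⇒ V=32.0842 continue  boundary S*=-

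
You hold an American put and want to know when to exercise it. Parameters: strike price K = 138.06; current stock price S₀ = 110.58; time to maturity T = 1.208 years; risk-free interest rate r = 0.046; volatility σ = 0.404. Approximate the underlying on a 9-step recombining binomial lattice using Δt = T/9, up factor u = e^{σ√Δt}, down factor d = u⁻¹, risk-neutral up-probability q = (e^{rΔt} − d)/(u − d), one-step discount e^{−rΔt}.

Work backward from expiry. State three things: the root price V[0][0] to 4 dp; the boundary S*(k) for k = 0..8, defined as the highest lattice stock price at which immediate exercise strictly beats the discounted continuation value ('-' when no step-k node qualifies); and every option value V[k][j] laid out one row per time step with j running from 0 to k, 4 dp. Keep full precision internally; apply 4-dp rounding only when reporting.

Δt=0.13422, u=1.15953, d=0.86242, q=0.48391, disc=e^(-rΔt)=0.99384
k=9 terminal: V=max(K-S,0) → 108.8754 98.8213 85.3036 67.1291 42.6934 9.8397 0.0000 0.0000 0.0000 0.0000
k=8: j=0 S=33.8403 intr=104.2197 cont=103.3699 V=104.2197[EX]; j=1 S=45.4983 intr=92.5617 cont=91.7120 V=92.5617[EX]; j=2 S=61.1724 intr=76.8876 cont=76.0378 V=76.8876[EX]; j=3 S=82.2462 intr=55.8138 cont=54.9640 V=55.8138[EX]; j=4 S=110.5800 intr=27.4800 cont=26.6302 V=27.4800[EX]; j=5 S=148.6747 intr=0.0000 cont=5.0469 V=5.0469[hold]; j=6 S=199.8931 intr=0.0000 cont=0.0000 V=0.0000[hold]; j=7 S=268.7561 intr=0.0000 cont=0.0000 V=0.0000[hold]; j=8 S=361.3424 intr=0.0000 cont=0.0000 V=0.0000[hold]  S*(8)=110.5800
k=7: j=0 S=39.2387 intr=98.8213 cont=97.9715 V=98.8213[EX]; j=1 S=52.7564 intr=85.3036 cont=84.4538 V=85.3036[EX]; j=2 S=70.9309 intr=67.1291 cont=66.2793 V=67.1291[EX]; j=3 S=95.3666 intr=42.6934 cont=41.8436 V=42.6934[EX]; j=4 S=128.2203 intr=9.8397 cont=16.5221 V=16.5221[hold]; j=5 S=172.3921 intr=0.0000 cont=2.5886 V=2.5886[hold]; j=6 S=231.7811 intr=0.0000 cont=0.0000 V=0.0000[hold]; j=7 S=311.6296 intr=0.0000 cont=0.0000 V=0.0000[hold]  S*(7)=95.3666
k=6: j=0 S=45.4983 intr=92.5617 cont=91.7120 V=92.5617[EX]; j=1 S=61.1724 intr=76.8876 cont=76.0378 V=76.8876[EX]; j=2 S=82.2462 intr=55.8138 cont=54.9640 V=55.8138[EX]; j=3 S=110.5800 intr=27.4800 cont=29.8440 V=29.8440[hold]; j=4 S=148.6747 intr=0.0000 cont=9.7193 V=9.7193[hold]; j=5 S=199.8931 intr=0.0000 cont=1.3277 V=1.3277[hold]; j=6 S=268.7561 intr=0.0000 cont=0.0000 V=0.0000[hold]  S*(6)=82.2462
k=5: j=0 S=52.7564 intr=85.3036 cont=84.4538 V=85.3036[EX]; j=1 S=70.9309 intr=67.1291 cont=66.2793 V=67.1291[EX]; j=2 S=95.3666 intr=42.6934 cont=42.9805 V=42.9805[hold]; j=3 S=128.2203 intr=9.8397 cont=19.9817 V=19.9817[hold]; j=4 S=172.3921 intr=0.0000 cont=5.6237 V=5.6237[hold]; j=5 S=231.7811 intr=0.0000 cont=0.6810 V=0.6810[hold]  S*(5)=70.9309
k=4: j=0 S=61.1724 intr=76.8876 cont=76.0378 V=76.8876[EX]; j=1 S=82.2462 intr=55.8138 cont=55.1021 V=55.8138[EX]; j=2 S=110.5800 intr=27.4800 cont=31.6551 V=31.6551[hold]; j=3 S=148.6747 intr=0.0000 cont=12.9535 V=12.9535[hold]; j=4 S=199.8931 intr=0.0000 cont=3.2120 V=3.2120[hold]  S*(4)=82.2462
k=3: j=0 S=70.9309 intr=67.1291 cont=66.2793 V=67.1291[EX]; j=1 S=95.3666 intr=42.6934 cont=43.8516 V=43.8516[hold]; j=2 S=128.2203 intr=9.8397 cont=22.4661 V=22.4661[hold]; j=3 S=172.3921 intr=0.0000 cont=8.1888 V=8.1888[hold]  S*(3)=70.9309
k=2: j=0 S=82.2462 intr=55.8138 cont=55.5210 V=55.8138[EX]; j=1 S=110.5800 intr=27.4800 cont=33.2967 V=33.2967[hold]; j=2 S=148.6747 intr=0.0000 cont=15.4614 V=15.4614[hold]  S*(2)=82.2462
k=1: j=0 S=95.3666 intr=42.6934 cont=44.6410 V=44.6410[hold]; j=1 S=128.2203 intr=9.8397 cont=24.5142 V=24.5142[hold]  S*(1)=-
k=0: j=0 S=110.5800 intr=27.4800 cont=34.6866 V=34.6866[hold]  S*(0)=-

price = 34.6866
boundary = - - 82.2462 70.9309 82.2462 70.9309 82.2462 95.3666 110.5800
tree:
34.6866
44.6410 24.5142
55.8138 33.2967 15.4614
67.1291 43.8516 22.4661 8.1888
76.8876 55.8138 31.6551 12.9535 3.2120
85.3036 67.1291 42.9805 19.9817 5.6237 0.6810
92.5617 76.8876 55.8138 29.8440 9.7193 1.3277 0.0000
98.8213 85.3036 67.1291 42.6934 16.5221 2.5886 0.0000 0.0000
104.2197 92.5617 76.8876 55.8138 27.4800 5.0469 0.0000 0.0000 0.0000
108.8754 98.8213 85.3036 67.1291 42.6934 9.8397 0.0000 0.0000 0.0000 0.0000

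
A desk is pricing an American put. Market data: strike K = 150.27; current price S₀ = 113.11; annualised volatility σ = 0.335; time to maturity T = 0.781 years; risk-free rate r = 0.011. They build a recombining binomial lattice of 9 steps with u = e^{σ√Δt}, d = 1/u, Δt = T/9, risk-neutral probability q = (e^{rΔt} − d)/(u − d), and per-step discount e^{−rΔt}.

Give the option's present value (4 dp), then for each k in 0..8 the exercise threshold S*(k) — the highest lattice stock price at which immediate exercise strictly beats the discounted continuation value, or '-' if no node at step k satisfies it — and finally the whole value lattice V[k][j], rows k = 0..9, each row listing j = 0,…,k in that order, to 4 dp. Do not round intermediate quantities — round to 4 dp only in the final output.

price = 39.6769
boundary = - - 92.8506 84.1253 92.8506 102.4809 113.1100 102.4809 113.1100
tree:
39.6769
48.4166 30.2945
57.4194 38.7669 21.1830
66.1447 47.9990 28.8497 12.9254
74.0501 57.4194 37.8964 19.1137 6.2520
81.2126 66.1447 47.7891 27.2623 10.3303 1.8496
87.7020 74.0501 57.4194 37.1600 16.6018 3.5615 0.0000
93.5816 81.2126 66.1447 47.7891 25.6331 6.8580 0.0000 0.0000
98.9087 87.7020 74.0501 57.4194 37.1600 13.2056 0.0000 0.0000 0.0000
103.7352 93.5816 81.2126 66.1447 47.7891 25.4285 0.0000 0.0000 0.0000 0.0000

Δt=0.08678, u=1.10372, d=0.90603, q=0.48018, disc=e^(-rΔt)=0.99905
k=9 terminal: V=max(K-S,0) → 103.7352 93.5816 81.2126 66.1447 47.7891 25.4285 0.0000 0.0000 0.0000 0.0000
k=8: j=0 S=51.3613 intr=98.9087 cont=98.7653 V=98.9087[EX]; j=1 S=62.5680 intr=87.7020 cont=87.5586 V=87.7020[EX]; j=2 S=76.2199 intr=74.0501 cont=73.9067 V=74.0501[EX]; j=3 S=92.8506 intr=57.4194 cont=57.2760 V=57.4194[EX]; j=4 S=113.1100 intr=37.1600 cont=37.0166 V=37.1600[EX]; j=5 S=137.7899 intr=12.4801 cont=13.2056 V=13.2056[hold]; j=6 S=167.8547 intr=0.0000 cont=0.0000 V=0.0000[hold]; j=7 S=204.4795 intr=0.0000 cont=0.0000 V=0.0000[hold]; j=8 S=249.0957 intr=0.0000 cont=0.0000 V=0.0000[hold]  S*(8)=113.1100
k=7: j=0 S=56.6884 intr=93.5816 cont=93.4383 V=93.5816[EX]; j=1 S=69.0574 intr=81.2126 cont=81.0692 V=81.2126[EX]; j=2 S=84.1253 intr=66.1447 cont=66.0013 V=66.1447[EX]; j=3 S=102.4809 intr=47.7891 cont=47.6457 V=47.7891[EX]; j=4 S=124.8415 intr=25.4285 cont=25.6331 V=25.6331[hold]; j=5 S=152.0812 intr=0.0000 cont=6.8580 V=6.8580[hold]; j=6 S=185.2643 intr=0.0000 cont=0.0000 V=0.0000[hold]; j=7 S=225.6878 intr=0.0000 cont=0.0000 V=0.0000[hold]  S*(7)=102.4809
k=6: j=0 S=62.5680 intr=87.7020 cont=87.5586 V=87.7020[EX]; j=1 S=76.2199 intr=74.0501 cont=73.9067 V=74.0501[EX]; j=2 S=92.8506 intr=57.4194 cont=57.2760 V=57.4194[EX]; j=3 S=113.1100 intr=37.1600 cont=37.1148 V=37.1600[EX]; j=4 S=137.7899 intr=12.4801 cont=16.6018 V=16.6018[hold]; j=5 S=167.8547 intr=0.0000 cont=3.5615 V=3.5615[hold]; j=6 S=204.4795 intr=0.0000 cont=0.0000 V=0.0000[hold]  S*(6)=113.1100
k=5: j=0 S=69.0574 intr=81.2126 cont=81.0692 V=81.2126[EX]; j=1 S=84.1253 intr=66.1447 cont=66.0013 V=66.1447[EX]; j=2 S=102.4809 intr=47.7891 cont=47.6457 V=47.7891[EX]; j=3 S=124.8415 intr=25.4285 cont=27.2623 V=27.2623[hold]; j=4 S=152.0812 intr=0.0000 cont=10.3303 V=10.3303[hold]; j=5 S=185.2643 intr=0.0000 cont=1.8496 V=1.8496[hold]  S*(5)=102.4809
k=4: j=0 S=76.2199 intr=74.0501 cont=73.9067 V=74.0501[EX]; j=1 S=92.8506 intr=57.4194 cont=57.2760 V=57.4194[EX]; j=2 S=113.1100 intr=37.1600 cont=37.8964 V=37.8964[hold]; j=3 S=137.7899 intr=12.4801 cont=19.1137 V=19.1137[hold]; j=4 S=167.8547 intr=0.0000 cont=6.2520 V=6.2520[hold]  S*(4)=92.8506
k=3: j=0 S=84.1253 intr=66.1447 cont=66.0013 V=66.1447[EX]; j=1 S=102.4809 intr=47.7891 cont=47.9990 V=47.9990[hold]; j=2 S=124.8415 intr=25.4285 cont=28.8497 V=28.8497[hold]; j=3 S=152.0812 intr=0.0000 cont=12.9254 V=12.9254[hold]  S*(3)=84.1253
k=2: j=0 S=92.8506 intr=57.4194 cont=57.3767 V=57.4194[EX]; j=1 S=113.1100 intr=37.1600 cont=38.7669 V=38.7669[hold]; j=2 S=137.7899 intr=12.4801 cont=21.1830 V=21.1830[hold]  S*(2)=92.8506
k=1: j=0 S=102.4809 intr=47.7891 cont=48.4166 V=48.4166[hold]; j=1 S=124.8415 intr=25.4285 cont=30.2945 V=30.2945[hold]  S*(1)=-
k=0: j=0 S=113.1100 intr=37.1600 cont=39.6769 V=39.6769[hold]  S*(0)=-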